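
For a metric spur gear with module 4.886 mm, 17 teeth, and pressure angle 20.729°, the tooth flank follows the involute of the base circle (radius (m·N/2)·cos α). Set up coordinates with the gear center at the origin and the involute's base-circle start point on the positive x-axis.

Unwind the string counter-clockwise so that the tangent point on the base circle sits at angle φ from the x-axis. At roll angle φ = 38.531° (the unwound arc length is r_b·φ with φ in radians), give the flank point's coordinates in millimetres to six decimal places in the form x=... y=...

x=46.657310 y=3.762524

pitch radius r_p = m·N/2 = 4.886·17/2 = 41.531000
base radius r_b = r_p·cos α = 41.531000·cos 20.729° = 38.842491
roll angle φ = 38.531° = 0.67249281 rad
x = r_b·(cos φ + φ·sin φ) = 38.842491·(0.78227123 + 0.67249281·0.62293798) = 46.657310
y = r_b·(sin φ − φ·cos φ) = 38.842491·(0.62293798 − 0.67249281·0.78227123) = 3.762524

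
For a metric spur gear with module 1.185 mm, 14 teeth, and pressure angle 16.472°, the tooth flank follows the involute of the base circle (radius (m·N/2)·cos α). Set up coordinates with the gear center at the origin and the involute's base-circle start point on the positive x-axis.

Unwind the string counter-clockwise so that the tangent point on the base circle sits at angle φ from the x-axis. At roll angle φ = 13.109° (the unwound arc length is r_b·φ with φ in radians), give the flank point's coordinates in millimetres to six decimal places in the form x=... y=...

pitch radius r_p = m·N/2 = 1.185·14/2 = 8.295000
base radius r_b = r_p·cos α = 8.295000·cos 16.472° = 7.954560
roll angle φ = 13.109° = 0.22879521 rad
x = r_b·(cos φ + φ·sin φ) = 7.954560·(0.97394035 + 0.22879521·0.22680430) = 8.160043
y = r_b·(sin φ − φ·cos φ) = 7.954560·(0.22680430 − 0.22879521·0.97394035) = 0.031591

x=8.160043 y=0.031591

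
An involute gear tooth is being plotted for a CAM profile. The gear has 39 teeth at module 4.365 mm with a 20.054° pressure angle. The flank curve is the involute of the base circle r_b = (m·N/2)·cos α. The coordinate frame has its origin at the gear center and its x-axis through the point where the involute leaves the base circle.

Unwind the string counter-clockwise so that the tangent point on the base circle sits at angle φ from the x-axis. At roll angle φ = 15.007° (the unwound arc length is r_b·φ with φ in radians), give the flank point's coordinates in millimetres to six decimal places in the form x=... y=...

x=82.652589 y=0.475626

pitch radius r_p = m·N/2 = 4.365·39/2 = 85.117500
base radius r_b = r_p·cos α = 85.117500·cos 20.054° = 79.956814
roll angle φ = 15.007° = 0.26192156 rad
x = r_b·(cos φ + φ·sin φ) = 79.956814·(0.96589420 + 0.26192156·0.25893705) = 82.652589
y = r_b·(sin φ − φ·cos φ) = 79.956814·(0.25893705 − 0.26192156·0.96589420) = 0.475626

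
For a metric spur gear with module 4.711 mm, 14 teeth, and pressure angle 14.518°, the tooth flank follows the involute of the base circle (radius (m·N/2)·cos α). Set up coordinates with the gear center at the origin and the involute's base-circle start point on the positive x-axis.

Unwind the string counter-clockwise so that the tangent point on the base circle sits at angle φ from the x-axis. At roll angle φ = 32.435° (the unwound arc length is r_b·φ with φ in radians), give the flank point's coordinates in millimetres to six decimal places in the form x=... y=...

x=36.636715 y=1.869339

pitch radius r_p = m·N/2 = 4.711·14/2 = 32.977000
base radius r_b = r_p·cos α = 32.977000·cos 14.518° = 31.924009
roll angle φ = 32.435° = 0.56609754 rad
x = r_b·(cos φ + φ·sin φ) = 31.924009·(0.84400045 + 0.56609754·0.53634247) = 36.636715
y = r_b·(sin φ − φ·cos φ) = 31.924009·(0.53634247 − 0.56609754·0.84400045) = 1.869339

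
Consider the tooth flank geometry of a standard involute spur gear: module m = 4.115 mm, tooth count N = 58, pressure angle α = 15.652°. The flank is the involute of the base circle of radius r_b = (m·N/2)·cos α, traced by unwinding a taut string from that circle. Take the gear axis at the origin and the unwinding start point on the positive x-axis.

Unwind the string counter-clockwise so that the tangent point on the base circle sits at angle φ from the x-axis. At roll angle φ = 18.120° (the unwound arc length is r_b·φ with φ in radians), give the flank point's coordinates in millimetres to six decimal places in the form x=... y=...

pitch radius r_p = m·N/2 = 4.115·58/2 = 119.335000
base radius r_b = r_p·cos α = 119.335000·cos 15.652° = 114.909832
roll angle φ = 18.120° = 0.31625366 rad
x = r_b·(cos φ + φ·sin φ) = 114.909832·(0.95040723 + 0.31625366·0.31100820) = 120.513377
y = r_b·(sin φ − φ·cos φ) = 114.909832·(0.31100820 − 0.31625366·0.95040723) = 1.199479

x=120.513377 y=1.199479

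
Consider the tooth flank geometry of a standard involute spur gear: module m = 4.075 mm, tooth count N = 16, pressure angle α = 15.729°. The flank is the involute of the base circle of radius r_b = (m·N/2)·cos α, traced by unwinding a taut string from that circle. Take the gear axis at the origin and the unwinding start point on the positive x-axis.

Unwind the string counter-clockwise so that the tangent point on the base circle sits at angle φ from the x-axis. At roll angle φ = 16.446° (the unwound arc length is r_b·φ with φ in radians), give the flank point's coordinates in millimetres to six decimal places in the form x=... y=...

pitch radius r_p = m·N/2 = 4.075·16/2 = 32.600000
base radius r_b = r_p·cos α = 32.600000·cos 15.729° = 31.379282
roll angle φ = 16.446° = 0.28703685 rad
x = r_b·(cos φ + φ·sin φ) = 31.379282·(0.95908699 + 0.28703685·0.28311155) = 32.645450
y = r_b·(sin φ − φ·cos φ) = 31.379282·(0.28311155 − 0.28703685·0.95908699) = 0.245331

x=32.645450 y=0.245331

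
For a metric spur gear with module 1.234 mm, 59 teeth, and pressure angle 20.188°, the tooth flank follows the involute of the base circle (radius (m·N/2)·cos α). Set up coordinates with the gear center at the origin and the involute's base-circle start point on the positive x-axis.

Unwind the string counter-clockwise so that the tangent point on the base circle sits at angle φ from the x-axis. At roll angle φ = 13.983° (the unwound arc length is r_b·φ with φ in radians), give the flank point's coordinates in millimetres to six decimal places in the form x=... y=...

pitch radius r_p = m·N/2 = 1.234·59/2 = 36.403000
base radius r_b = r_p·cos α = 36.403000·cos 20.188° = 34.166593
roll angle φ = 13.983° = 0.24404939 rad
x = r_b·(cos φ + φ·sin φ) = 34.166593·(0.97036746 + 0.24404939·0.24163399) = 35.168976
y = r_b·(sin φ − φ·cos φ) = 34.166593·(0.24163399 − 0.24404939·0.97036746) = 0.164560

x=35.168976 y=0.164560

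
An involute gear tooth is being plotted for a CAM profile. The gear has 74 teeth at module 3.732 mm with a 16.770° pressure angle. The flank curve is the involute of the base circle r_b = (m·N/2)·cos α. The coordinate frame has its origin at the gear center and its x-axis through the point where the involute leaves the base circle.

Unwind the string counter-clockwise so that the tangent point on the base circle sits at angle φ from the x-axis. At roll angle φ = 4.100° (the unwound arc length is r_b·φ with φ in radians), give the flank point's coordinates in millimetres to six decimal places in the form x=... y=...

pitch radius r_p = m·N/2 = 3.732·74/2 = 138.084000
base radius r_b = r_p·cos α = 138.084000·cos 16.770° = 132.211385
roll angle φ = 4.100° = 0.07155850 rad
x = r_b·(cos φ + φ·sin φ) = 132.211385·(0.99744078 + 0.07155850·0.07149744) = 132.549453
y = r_b·(sin φ − φ·cos φ) = 132.211385·(0.07149744 − 0.07155850·0.99744078) = 0.016140

x=132.549453 y=0.016140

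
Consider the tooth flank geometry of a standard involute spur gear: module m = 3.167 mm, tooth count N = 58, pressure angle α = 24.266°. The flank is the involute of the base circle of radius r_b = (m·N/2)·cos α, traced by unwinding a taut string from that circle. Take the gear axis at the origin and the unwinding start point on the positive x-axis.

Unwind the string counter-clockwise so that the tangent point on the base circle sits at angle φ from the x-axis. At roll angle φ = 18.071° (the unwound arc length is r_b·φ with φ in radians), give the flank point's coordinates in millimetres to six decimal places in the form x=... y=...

pitch radius r_p = m·N/2 = 3.167·58/2 = 91.843000
base radius r_b = r_p·cos α = 91.843000·cos 24.266° = 83.728424
roll angle φ = 18.071° = 0.31539845 rad
x = r_b·(cos φ + φ·sin φ) = 83.728424·(0.95067286 + 0.31539845·0.31019529) = 87.789920
y = r_b·(sin φ − φ·cos φ) = 83.728424·(0.31019529 − 0.31539845·0.95067286) = 0.866970

x=87.789920 y=0.866970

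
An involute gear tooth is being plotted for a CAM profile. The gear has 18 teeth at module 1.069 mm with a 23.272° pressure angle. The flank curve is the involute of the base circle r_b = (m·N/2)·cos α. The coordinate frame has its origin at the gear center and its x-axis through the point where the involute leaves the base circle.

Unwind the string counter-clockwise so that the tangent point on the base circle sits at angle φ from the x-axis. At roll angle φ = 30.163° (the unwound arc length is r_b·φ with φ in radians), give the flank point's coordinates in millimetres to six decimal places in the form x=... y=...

pitch radius r_p = m·N/2 = 1.069·18/2 = 9.621000
base radius r_b = r_p·cos α = 9.621000·cos 23.272° = 8.838231
roll angle φ = 30.163° = 0.52644366 rad
x = r_b·(cos φ + φ·sin φ) = 8.838231·(0.86459946 + 0.52644366·0.50246172) = 9.979399
y = r_b·(sin φ − φ·cos φ) = 8.838231·(0.50246172 − 0.52644366·0.86459946) = 0.418038

x=9.979399 y=0.418038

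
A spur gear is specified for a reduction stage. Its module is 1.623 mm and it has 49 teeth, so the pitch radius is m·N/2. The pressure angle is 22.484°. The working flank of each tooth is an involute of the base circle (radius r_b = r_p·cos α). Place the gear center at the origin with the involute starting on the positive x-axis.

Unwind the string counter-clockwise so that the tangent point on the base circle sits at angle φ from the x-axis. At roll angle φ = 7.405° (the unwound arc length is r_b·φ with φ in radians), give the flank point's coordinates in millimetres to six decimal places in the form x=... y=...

pitch radius r_p = m·N/2 = 1.623·49/2 = 39.763500
base radius r_b = r_p·cos α = 39.763500·cos 22.484° = 36.740932
roll angle φ = 7.405° = 0.12924163 rad
x = r_b·(cos φ + φ·sin φ) = 36.740932·(0.99165992 + 0.12924163·0.12888214) = 37.046501
y = r_b·(sin φ − φ·cos φ) = 36.740932·(0.12888214 − 0.12924163·0.99165992) = 0.026394

x=37.046501 y=0.026394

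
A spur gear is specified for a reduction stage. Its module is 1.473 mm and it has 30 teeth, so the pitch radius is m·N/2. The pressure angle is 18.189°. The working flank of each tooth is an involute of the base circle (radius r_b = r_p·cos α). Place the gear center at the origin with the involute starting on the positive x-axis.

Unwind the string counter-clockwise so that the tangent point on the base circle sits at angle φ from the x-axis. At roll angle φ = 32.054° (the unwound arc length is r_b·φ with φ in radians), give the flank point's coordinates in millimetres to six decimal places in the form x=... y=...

x=24.023258 y=1.187233

pitch radius r_p = m·N/2 = 1.473·30/2 = 22.095000
base radius r_b = r_p·cos α = 22.095000·cos 18.189° = 20.990957
roll angle φ = 32.054° = 0.55944784 rad
x = r_b·(cos φ + φ·sin φ) = 20.990957·(0.84754828 + 0.55944784·0.53071830) = 24.023258
y = r_b·(sin φ − φ·cos φ) = 20.990957·(0.53071830 − 0.55944784·0.84754828) = 1.187233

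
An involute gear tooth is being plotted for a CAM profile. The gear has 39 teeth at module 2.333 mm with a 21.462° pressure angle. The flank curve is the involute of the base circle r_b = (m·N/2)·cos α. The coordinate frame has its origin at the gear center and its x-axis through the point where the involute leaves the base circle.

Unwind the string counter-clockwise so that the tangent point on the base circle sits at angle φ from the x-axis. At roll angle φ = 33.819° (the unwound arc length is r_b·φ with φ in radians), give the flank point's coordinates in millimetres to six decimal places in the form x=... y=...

x=49.084352 y=2.802379

pitch radius r_p = m·N/2 = 2.333·39/2 = 45.493500
base radius r_b = r_p·cos α = 45.493500·cos 21.462° = 42.339001
roll angle φ = 33.819° = 0.59025290 rad
x = r_b·(cos φ + φ·sin φ) = 42.339001·(0.83079995 + 0.59025290·0.55657115) = 49.084352
y = r_b·(sin φ − φ·cos φ) = 42.339001·(0.55657115 − 0.59025290·0.83079995) = 2.802379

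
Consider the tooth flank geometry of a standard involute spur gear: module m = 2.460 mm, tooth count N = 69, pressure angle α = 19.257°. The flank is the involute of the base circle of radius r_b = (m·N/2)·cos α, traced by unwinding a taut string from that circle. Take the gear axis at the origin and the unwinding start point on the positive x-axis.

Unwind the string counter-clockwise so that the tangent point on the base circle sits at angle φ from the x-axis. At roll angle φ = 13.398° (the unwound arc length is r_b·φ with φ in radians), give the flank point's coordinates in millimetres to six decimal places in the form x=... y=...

x=82.282112 y=0.339627

pitch radius r_p = m·N/2 = 2.460·69/2 = 84.870000
base radius r_b = r_p·cos α = 84.870000·cos 19.257° = 80.121416
roll angle φ = 13.398° = 0.23383921 rad
x = r_b·(cos φ + φ·sin φ) = 80.121416·(0.97278397 + 0.23383921·0.23171395) = 82.282112
y = r_b·(sin φ − φ·cos φ) = 80.121416·(0.23171395 − 0.23383921·0.97278397) = 0.339627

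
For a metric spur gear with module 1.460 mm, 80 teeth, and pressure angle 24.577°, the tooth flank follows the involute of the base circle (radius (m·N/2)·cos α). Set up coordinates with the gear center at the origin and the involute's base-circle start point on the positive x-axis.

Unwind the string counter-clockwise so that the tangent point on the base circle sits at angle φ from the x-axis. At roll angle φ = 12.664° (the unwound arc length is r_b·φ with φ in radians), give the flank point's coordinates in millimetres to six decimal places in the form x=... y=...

pitch radius r_p = m·N/2 = 1.460·80/2 = 58.400000
base radius r_b = r_p·cos α = 58.400000·cos 24.577° = 53.109143
roll angle φ = 12.664° = 0.22102850 rad
x = r_b·(cos φ + φ·sin φ) = 53.109143·(0.97567248 + 0.22102850·0.21923321) = 54.390628
y = r_b·(sin φ − φ·cos φ) = 53.109143·(0.21923321 − 0.22102850·0.97567248) = 0.190226

x=54.390628 y=0.190226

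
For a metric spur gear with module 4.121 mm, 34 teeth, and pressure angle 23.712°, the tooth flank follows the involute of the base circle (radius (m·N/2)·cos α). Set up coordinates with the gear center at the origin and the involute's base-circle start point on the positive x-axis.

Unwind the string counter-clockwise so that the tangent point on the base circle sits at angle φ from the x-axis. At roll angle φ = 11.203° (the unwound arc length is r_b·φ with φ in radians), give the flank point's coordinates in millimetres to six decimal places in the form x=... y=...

x=65.357122 y=0.159221

pitch radius r_p = m·N/2 = 4.121·34/2 = 70.057000
base radius r_b = r_p·cos α = 70.057000·cos 23.712° = 64.142675
roll angle φ = 11.203° = 0.19552924 rad
x = r_b·(cos φ + φ·sin φ) = 64.142675·(0.98094498 + 0.19552924·0.19428571) = 65.357122
y = r_b·(sin φ − φ·cos φ) = 64.142675·(0.19428571 − 0.19552924·0.98094498) = 0.159221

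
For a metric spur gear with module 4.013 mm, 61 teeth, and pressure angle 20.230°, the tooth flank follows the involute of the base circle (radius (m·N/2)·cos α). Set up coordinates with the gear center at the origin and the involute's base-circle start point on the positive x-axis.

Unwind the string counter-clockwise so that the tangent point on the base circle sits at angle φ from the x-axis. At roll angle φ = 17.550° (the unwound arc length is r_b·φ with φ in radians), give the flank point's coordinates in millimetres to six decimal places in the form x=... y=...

pitch radius r_p = m·N/2 = 4.013·61/2 = 122.396500
base radius r_b = r_p·cos α = 122.396500·cos 20.230° = 114.846117
roll angle φ = 17.550° = 0.30630528 rad
x = r_b·(cos φ + φ·sin φ) = 114.846117·(0.95345417 + 0.30630528·0.30153796) = 120.108003
y = r_b·(sin φ − φ·cos φ) = 114.846117·(0.30153796 − 0.30630528·0.95345417) = 1.089879

x=120.108003 y=1.089879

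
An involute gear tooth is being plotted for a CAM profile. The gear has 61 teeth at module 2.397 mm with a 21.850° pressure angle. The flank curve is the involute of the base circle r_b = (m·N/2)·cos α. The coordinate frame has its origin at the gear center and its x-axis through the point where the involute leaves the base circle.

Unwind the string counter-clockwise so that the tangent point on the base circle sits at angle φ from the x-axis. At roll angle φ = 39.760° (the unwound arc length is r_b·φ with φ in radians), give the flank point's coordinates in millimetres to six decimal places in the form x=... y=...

x=82.279892 y=7.200815

pitch radius r_p = m·N/2 = 2.397·61/2 = 73.108500
base radius r_b = r_p·cos α = 73.108500·cos 21.850° = 67.856487
roll angle φ = 39.760° = 0.69394291 rad
x = r_b·(cos φ + φ·sin φ) = 67.856487·(0.76873022 + 0.69394291·0.63957318) = 82.279892
y = r_b·(sin φ − φ·cos φ) = 67.856487·(0.63957318 − 0.69394291·0.76873022) = 7.200815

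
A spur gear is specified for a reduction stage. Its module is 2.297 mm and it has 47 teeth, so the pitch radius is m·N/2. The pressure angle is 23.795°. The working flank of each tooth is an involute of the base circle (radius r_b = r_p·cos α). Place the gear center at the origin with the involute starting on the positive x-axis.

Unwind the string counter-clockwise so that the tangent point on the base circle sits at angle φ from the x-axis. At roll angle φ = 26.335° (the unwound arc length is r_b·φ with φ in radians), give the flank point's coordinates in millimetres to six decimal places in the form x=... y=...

pitch radius r_p = m·N/2 = 2.297·47/2 = 53.979500
base radius r_b = r_p·cos α = 53.979500·cos 23.795° = 49.390966
roll angle φ = 26.335° = 0.45963246 rad
x = r_b·(cos φ + φ·sin φ) = 49.390966·(0.89621561 + 0.45963246·0.44361874) = 54.335850
y = r_b·(sin φ − φ·cos φ) = 49.390966·(0.44361874 − 0.45963246·0.89621561) = 1.565148

x=54.335850 y=1.565148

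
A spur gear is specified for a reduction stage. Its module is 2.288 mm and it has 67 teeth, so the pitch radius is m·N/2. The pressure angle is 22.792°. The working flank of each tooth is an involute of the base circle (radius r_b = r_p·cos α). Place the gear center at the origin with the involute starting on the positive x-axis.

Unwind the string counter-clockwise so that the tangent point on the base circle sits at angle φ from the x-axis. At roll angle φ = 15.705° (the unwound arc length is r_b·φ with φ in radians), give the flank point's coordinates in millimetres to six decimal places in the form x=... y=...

pitch radius r_p = m·N/2 = 2.288·67/2 = 76.648000
base radius r_b = r_p·cos α = 76.648000·cos 22.792° = 70.663113
roll angle φ = 15.705° = 0.27410396 rad
x = r_b·(cos φ + φ·sin φ) = 70.663113·(0.96266813 + 0.27410396·0.27068446) = 73.268025
y = r_b·(sin φ − φ·cos φ) = 70.663113·(0.27068446 − 0.27410396·0.96266813) = 0.481450

x=73.268025 y=0.481450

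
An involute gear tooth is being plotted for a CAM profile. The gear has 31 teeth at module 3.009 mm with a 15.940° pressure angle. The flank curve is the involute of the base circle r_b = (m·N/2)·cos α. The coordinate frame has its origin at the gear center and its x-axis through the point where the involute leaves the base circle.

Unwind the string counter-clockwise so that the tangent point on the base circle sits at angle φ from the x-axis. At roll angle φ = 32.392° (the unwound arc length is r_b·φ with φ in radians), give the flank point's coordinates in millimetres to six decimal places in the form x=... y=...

pitch radius r_p = m·N/2 = 3.009·31/2 = 46.639500
base radius r_b = r_p·cos α = 46.639500·cos 15.940° = 44.846203
roll angle φ = 32.392° = 0.56534705 rad
x = r_b·(cos φ + φ·sin φ) = 44.846203·(0.84440273 + 0.56534705·0.53570890) = 51.450442
y = r_b·(sin φ − φ·cos φ) = 44.846203·(0.53570890 − 0.56534705·0.84440273) = 2.615803

x=51.450442 y=2.615803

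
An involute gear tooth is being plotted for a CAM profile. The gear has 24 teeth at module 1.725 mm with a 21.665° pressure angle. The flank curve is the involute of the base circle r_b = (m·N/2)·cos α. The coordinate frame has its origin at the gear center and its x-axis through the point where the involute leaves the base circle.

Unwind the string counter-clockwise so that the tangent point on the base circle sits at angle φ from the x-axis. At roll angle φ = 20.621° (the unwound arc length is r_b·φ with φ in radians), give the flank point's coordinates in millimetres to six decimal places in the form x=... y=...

pitch radius r_p = m·N/2 = 1.725·24/2 = 20.700000
base radius r_b = r_p·cos α = 20.700000·cos 21.665° = 19.237716
roll angle φ = 20.621° = 0.35990435 rad
x = r_b·(cos φ + φ·sin φ) = 19.237716·(0.93593052 + 0.35990435·0.35218471) = 20.443600
y = r_b·(sin φ − φ·cos φ) = 19.237716·(0.35218471 − 0.35990435·0.93593052) = 0.295092

x=20.443600 y=0.295092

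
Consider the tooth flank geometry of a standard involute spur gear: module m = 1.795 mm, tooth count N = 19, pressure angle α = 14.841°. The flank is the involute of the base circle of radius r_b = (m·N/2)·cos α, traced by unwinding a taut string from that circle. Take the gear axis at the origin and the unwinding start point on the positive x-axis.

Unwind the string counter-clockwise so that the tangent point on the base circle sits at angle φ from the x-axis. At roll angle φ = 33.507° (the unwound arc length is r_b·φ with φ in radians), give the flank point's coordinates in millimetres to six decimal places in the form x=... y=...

x=19.065876 y=1.061804

pitch radius r_p = m·N/2 = 1.795·19/2 = 17.052500
base radius r_b = r_p·cos α = 17.052500·cos 14.841° = 16.483635
roll angle φ = 33.507° = 0.58480747 rad
x = r_b·(cos φ + φ·sin φ) = 16.483635·(0.83381838 + 0.58480747·0.55203886) = 19.065876
y = r_b·(sin φ − φ·cos φ) = 16.483635·(0.55203886 − 0.58480747·0.83381838) = 1.061804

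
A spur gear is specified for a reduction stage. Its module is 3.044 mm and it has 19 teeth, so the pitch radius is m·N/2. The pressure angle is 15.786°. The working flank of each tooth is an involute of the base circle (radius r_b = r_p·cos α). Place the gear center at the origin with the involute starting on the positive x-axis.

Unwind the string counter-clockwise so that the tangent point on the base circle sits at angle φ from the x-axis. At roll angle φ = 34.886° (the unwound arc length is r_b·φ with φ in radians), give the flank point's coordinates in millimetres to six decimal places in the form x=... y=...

x=32.517232 y=2.017202

pitch radius r_p = m·N/2 = 3.044·19/2 = 28.918000
base radius r_b = r_p·cos α = 28.918000·cos 15.786° = 27.827343
roll angle φ = 34.886° = 0.60887556 rad
x = r_b·(cos φ + φ·sin φ) = 27.827343·(0.82029165 + 0.60887556·0.57194546) = 32.517232
y = r_b·(sin φ − φ·cos φ) = 27.827343·(0.57194546 − 0.60887556·0.82029165) = 2.017202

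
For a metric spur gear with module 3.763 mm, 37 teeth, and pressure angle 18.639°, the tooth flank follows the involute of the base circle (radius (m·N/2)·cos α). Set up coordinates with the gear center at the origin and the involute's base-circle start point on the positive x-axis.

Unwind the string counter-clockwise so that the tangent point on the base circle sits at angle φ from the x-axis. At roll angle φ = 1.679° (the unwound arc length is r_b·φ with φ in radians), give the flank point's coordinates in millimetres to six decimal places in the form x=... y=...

x=65.992559 y=0.000553

pitch radius r_p = m·N/2 = 3.763·37/2 = 69.615500
base radius r_b = r_p·cos α = 69.615500·cos 18.639° = 65.964242
roll angle φ = 1.679° = 0.02930408 rad
x = r_b·(cos φ + φ·sin φ) = 65.964242·(0.99957067 + 0.02930408·0.02929988) = 65.992559
y = r_b·(sin φ − φ·cos φ) = 65.964242·(0.02929988 − 0.02930408·0.99957067) = 0.000553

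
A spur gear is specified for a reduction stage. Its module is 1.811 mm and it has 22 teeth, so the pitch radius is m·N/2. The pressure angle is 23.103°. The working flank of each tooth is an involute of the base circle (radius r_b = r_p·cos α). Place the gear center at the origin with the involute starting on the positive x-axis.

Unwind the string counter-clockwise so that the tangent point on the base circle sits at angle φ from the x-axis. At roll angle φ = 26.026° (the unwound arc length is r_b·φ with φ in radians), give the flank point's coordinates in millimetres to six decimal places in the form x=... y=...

x=20.117316 y=0.560726

pitch radius r_p = m·N/2 = 1.811·22/2 = 19.921000
base radius r_b = r_p·cos α = 19.921000·cos 23.103° = 18.323355
roll angle φ = 26.026° = 0.45423939 rad
x = r_b·(cos φ + φ·sin φ) = 18.323355·(0.89859503 + 0.45423939·0.43877896) = 20.117316
y = r_b·(sin φ − φ·cos φ) = 18.323355·(0.43877896 − 0.45423939·0.89859503) = 0.560726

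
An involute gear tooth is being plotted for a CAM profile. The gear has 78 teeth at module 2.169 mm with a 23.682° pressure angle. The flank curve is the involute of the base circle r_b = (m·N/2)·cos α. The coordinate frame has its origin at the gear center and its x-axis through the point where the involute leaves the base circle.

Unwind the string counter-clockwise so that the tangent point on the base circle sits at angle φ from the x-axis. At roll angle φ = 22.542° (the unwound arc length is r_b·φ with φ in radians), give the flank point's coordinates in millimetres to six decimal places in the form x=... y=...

pitch radius r_p = m·N/2 = 2.169·78/2 = 84.591000
base radius r_b = r_p·cos α = 84.591000·cos 23.682° = 77.467492
roll angle φ = 22.542° = 0.39343212 rad
x = r_b·(cos φ + φ·sin φ) = 77.467492·(0.92359876 + 0.39343212·0.38336057) = 83.233020
y = r_b·(sin φ − φ·cos φ) = 77.467492·(0.38336057 − 0.39343212·0.92359876) = 1.548354

x=83.233020 y=1.548354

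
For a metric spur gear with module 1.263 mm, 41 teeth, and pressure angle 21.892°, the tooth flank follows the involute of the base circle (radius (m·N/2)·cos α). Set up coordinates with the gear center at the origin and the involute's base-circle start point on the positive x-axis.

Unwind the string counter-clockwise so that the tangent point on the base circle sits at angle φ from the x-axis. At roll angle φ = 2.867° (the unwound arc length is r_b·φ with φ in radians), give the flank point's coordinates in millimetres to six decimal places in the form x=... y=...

x=24.054479 y=0.001003

pitch radius r_p = m·N/2 = 1.263·41/2 = 25.891500
base radius r_b = r_p·cos α = 25.891500·cos 21.892° = 24.024421
roll angle φ = 2.867° = 0.05003859 rad
x = r_b·(cos φ + φ·sin φ) = 24.024421·(0.99874833 + 0.05003859·0.05001771) = 24.054479
y = r_b·(sin φ − φ·cos φ) = 24.024421·(0.05001771 − 0.05003859·0.99874833) = 0.001003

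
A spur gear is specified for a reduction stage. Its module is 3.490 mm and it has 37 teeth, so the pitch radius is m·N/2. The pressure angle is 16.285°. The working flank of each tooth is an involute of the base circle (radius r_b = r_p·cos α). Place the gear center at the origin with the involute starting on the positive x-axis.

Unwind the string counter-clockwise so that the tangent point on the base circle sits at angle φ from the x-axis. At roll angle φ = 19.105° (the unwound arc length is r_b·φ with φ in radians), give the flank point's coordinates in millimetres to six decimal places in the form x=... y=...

pitch radius r_p = m·N/2 = 3.490·37/2 = 64.565000
base radius r_b = r_p·cos α = 64.565000·cos 16.285° = 61.974571
roll angle φ = 19.105° = 0.33344515 rad
x = r_b·(cos φ + φ·sin φ) = 61.974571·(0.94492035 + 0.33344515·0.32730036) = 65.324735
y = r_b·(sin φ − φ·cos φ) = 61.974571·(0.32730036 − 0.33344515·0.94492035) = 0.757407

x=65.324735 y=0.757407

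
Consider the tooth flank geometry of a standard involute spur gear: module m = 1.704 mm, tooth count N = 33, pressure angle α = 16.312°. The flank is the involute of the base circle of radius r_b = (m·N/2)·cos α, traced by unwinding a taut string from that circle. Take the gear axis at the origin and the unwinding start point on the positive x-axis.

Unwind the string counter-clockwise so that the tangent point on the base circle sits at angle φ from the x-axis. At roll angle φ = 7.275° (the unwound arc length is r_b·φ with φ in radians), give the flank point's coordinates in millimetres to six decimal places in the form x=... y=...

x=27.200877 y=0.018383

pitch radius r_p = m·N/2 = 1.704·33/2 = 28.116000
base radius r_b = r_p·cos α = 28.116000·cos 16.312° = 26.984232
roll angle φ = 7.275° = 0.12697270 rad
x = r_b·(cos φ + φ·sin φ) = 26.984232·(0.99194979 + 0.12697270·0.12663180) = 27.200877
y = r_b·(sin φ − φ·cos φ) = 26.984232·(0.12663180 − 0.12697270·0.99194979) = 0.018383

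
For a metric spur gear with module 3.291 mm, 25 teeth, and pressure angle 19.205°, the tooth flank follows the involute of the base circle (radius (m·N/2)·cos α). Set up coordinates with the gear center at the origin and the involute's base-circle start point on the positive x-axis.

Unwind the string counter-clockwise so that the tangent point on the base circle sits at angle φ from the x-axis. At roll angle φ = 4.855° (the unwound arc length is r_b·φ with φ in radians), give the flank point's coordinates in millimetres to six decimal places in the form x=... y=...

pitch radius r_p = m·N/2 = 3.291·25/2 = 41.137500
base radius r_b = r_p·cos α = 41.137500·cos 19.205° = 38.848102
roll angle φ = 4.855° = 0.08473574 rad
x = r_b·(cos φ + φ·sin φ) = 38.848102·(0.99641208 + 0.08473574·0.08463437) = 38.987319
y = r_b·(sin φ − φ·cos φ) = 38.848102·(0.08463437 − 0.08473574·0.99641208) = 0.007873

x=38.987319 y=0.007873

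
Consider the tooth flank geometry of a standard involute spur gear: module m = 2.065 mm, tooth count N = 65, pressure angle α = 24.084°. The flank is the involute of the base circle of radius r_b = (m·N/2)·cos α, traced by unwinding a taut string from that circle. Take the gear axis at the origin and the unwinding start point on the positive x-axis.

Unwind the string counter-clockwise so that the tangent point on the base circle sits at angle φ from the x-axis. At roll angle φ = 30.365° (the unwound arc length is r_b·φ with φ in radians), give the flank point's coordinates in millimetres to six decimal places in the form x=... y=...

pitch radius r_p = m·N/2 = 2.065·65/2 = 67.112500
base radius r_b = r_p·cos α = 67.112500·cos 24.084° = 61.270234
roll angle φ = 30.365° = 0.52996923 rad
x = r_b·(cos φ + φ·sin φ) = 61.270234·(0.86282263 + 0.52996923·0.50550679) = 69.279826
y = r_b·(sin φ − φ·cos φ) = 61.270234·(0.50550679 − 0.52996923·0.86282263) = 2.955514

x=69.279826 y=2.955514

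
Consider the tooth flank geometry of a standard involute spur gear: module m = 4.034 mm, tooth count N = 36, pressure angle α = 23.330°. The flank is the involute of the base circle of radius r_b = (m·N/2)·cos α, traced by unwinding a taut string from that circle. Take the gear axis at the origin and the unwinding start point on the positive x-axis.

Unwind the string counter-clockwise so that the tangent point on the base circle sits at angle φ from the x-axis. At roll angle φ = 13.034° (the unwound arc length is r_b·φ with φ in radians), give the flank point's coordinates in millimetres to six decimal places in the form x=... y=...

x=68.378145 y=0.260291

pitch radius r_p = m·N/2 = 4.034·36/2 = 72.612000
base radius r_b = r_p·cos α = 72.612000·cos 23.330° = 66.675181
roll angle φ = 13.034° = 0.22748621 rad
x = r_b·(cos φ + φ·sin φ) = 66.675181·(0.97423640 + 0.22748621·0.22552922) = 68.378145
y = r_b·(sin φ − φ·cos φ) = 66.675181·(0.22552922 − 0.22748621·0.97423640) = 0.260291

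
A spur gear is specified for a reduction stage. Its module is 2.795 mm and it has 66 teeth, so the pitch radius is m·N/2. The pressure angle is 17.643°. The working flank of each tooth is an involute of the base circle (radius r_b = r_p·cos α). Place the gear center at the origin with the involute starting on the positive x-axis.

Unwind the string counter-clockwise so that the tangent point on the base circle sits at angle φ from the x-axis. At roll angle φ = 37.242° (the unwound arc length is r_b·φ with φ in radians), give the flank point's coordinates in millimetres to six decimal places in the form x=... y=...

pitch radius r_p = m·N/2 = 2.795·66/2 = 92.235000
base radius r_b = r_p·cos α = 92.235000·cos 17.643° = 87.896586
roll angle φ = 37.242° = 0.64999552 rad
x = r_b·(cos φ + φ·sin φ) = 87.896586·(0.79608651 + 0.64999552·0.60518284) = 104.548827
y = r_b·(sin φ − φ·cos φ) = 87.896586·(0.60518284 − 0.64999552·0.79608651) = 7.711183

x=104.548827 y=7.711183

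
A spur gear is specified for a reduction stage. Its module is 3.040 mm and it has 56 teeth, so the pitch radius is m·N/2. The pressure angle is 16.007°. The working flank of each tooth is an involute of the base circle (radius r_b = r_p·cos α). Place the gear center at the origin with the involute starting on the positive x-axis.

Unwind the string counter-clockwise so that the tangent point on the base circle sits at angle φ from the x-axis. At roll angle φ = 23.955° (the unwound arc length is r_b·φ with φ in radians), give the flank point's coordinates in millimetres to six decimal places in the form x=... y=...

x=88.661379 y=1.958605

pitch radius r_p = m·N/2 = 3.040·56/2 = 85.120000
base radius r_b = r_p·cos α = 85.120000·cos 16.007° = 81.819728
roll angle φ = 23.955° = 0.41809362 rad
x = r_b·(cos φ + φ·sin φ) = 81.819728·(0.91386463 + 0.41809362·0.40601902) = 88.661379
y = r_b·(sin φ − φ·cos φ) = 81.819728·(0.40601902 − 0.41809362·0.91386463) = 1.958605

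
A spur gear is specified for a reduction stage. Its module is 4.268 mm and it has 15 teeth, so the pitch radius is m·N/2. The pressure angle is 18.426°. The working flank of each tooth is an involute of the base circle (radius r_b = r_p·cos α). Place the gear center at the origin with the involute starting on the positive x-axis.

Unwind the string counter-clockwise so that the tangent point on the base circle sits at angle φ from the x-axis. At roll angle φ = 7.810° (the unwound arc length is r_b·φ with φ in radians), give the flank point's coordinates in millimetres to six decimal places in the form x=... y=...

x=30.649758 y=0.025591

pitch radius r_p = m·N/2 = 4.268·15/2 = 32.010000
base radius r_b = r_p·cos α = 32.010000·cos 18.426° = 30.368933
roll angle φ = 7.810° = 0.13631021 rad
x = r_b·(cos φ + φ·sin φ) = 30.368933·(0.99072414 + 0.13631021·0.13588849) = 30.649758
y = r_b·(sin φ − φ·cos φ) = 30.368933·(0.13588849 − 0.13631021·0.99072414) = 0.025591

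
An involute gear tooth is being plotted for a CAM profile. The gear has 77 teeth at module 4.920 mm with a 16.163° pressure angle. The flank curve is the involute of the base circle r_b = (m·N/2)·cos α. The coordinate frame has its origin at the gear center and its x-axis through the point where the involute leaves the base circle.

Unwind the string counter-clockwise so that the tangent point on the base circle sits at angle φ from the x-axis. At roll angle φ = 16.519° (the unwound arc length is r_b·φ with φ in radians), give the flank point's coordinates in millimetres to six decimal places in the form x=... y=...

x=189.337933 y=1.441316

pitch radius r_p = m·N/2 = 4.920·77/2 = 189.420000
base radius r_b = r_p·cos α = 189.420000·cos 16.163° = 181.932919
roll angle φ = 16.519° = 0.28831094 rad
x = r_b·(cos φ + φ·sin φ) = 181.932919·(0.95872550 + 0.28831094·0.28433329) = 189.337933
y = r_b·(sin φ − φ·cos φ) = 181.932919·(0.28433329 − 0.28831094·0.95872550) = 1.441316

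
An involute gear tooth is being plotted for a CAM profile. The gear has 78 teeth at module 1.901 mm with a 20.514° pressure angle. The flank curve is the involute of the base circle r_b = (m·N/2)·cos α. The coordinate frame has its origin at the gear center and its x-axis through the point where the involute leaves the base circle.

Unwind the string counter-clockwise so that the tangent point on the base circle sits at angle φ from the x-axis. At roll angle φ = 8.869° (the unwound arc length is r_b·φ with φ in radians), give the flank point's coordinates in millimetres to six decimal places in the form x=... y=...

x=70.264512 y=0.085642

pitch radius r_p = m·N/2 = 1.901·78/2 = 74.139000
base radius r_b = r_p·cos α = 74.139000·cos 20.514° = 69.437593
roll angle φ = 8.869° = 0.15479325 rad
x = r_b·(cos φ + φ·sin φ) = 69.437593·(0.98804343 + 0.15479325·0.15417583) = 70.264512
y = r_b·(sin φ − φ·cos φ) = 69.437593·(0.15417583 − 0.15479325·0.98804343) = 0.085642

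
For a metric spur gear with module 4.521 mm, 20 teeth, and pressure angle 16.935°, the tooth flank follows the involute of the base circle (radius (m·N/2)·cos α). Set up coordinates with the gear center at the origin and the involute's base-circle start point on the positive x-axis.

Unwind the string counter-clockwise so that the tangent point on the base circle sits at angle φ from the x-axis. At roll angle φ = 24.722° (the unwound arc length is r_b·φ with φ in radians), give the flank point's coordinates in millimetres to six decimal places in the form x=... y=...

pitch radius r_p = m·N/2 = 4.521·20/2 = 45.210000
base radius r_b = r_p·cos α = 45.210000·cos 16.935° = 43.249506
roll angle φ = 24.722° = 0.43148030 rad
x = r_b·(cos φ + φ·sin φ) = 43.249506·(0.90834766 + 0.43148030·0.41821589) = 47.090043
y = r_b·(sin φ − φ·cos φ) = 43.249506·(0.41821589 − 0.43148030·0.90834766) = 1.136673

x=47.090043 y=1.136673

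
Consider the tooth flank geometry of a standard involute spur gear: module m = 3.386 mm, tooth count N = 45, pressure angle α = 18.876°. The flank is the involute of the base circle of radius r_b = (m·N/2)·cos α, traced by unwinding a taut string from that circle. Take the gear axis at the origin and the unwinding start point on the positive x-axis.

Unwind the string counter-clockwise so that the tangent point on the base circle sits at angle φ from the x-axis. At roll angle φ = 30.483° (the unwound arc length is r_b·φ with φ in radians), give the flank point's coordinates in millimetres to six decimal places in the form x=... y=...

x=81.579554 y=3.517248

pitch radius r_p = m·N/2 = 3.386·45/2 = 76.185000
base radius r_b = r_p·cos α = 76.185000·cos 18.876° = 72.087844
roll angle φ = 30.483° = 0.53202872 rad
x = r_b·(cos φ + φ·sin φ) = 72.087844·(0.86177971 + 0.53202872·0.50728269) = 81.579554
y = r_b·(sin φ − φ·cos φ) = 72.087844·(0.50728269 − 0.53202872·0.86177971) = 3.517248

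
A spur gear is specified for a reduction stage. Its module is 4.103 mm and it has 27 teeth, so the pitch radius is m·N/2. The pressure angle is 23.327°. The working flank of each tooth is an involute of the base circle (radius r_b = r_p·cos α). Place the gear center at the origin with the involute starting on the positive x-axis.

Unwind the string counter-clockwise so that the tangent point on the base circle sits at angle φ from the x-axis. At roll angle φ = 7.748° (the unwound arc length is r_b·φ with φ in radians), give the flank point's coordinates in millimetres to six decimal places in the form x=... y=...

x=51.325806 y=0.041849

pitch radius r_p = m·N/2 = 4.103·27/2 = 55.390500
base radius r_b = r_p·cos α = 55.390500·cos 23.327° = 50.862874
roll angle φ = 7.748° = 0.13522811 rad
x = r_b·(cos φ + φ·sin φ) = 50.862874·(0.99087060 + 0.13522811·0.13481634) = 51.325806
y = r_b·(sin φ − φ·cos φ) = 50.862874·(0.13481634 − 0.13522811·0.99087060) = 0.041849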